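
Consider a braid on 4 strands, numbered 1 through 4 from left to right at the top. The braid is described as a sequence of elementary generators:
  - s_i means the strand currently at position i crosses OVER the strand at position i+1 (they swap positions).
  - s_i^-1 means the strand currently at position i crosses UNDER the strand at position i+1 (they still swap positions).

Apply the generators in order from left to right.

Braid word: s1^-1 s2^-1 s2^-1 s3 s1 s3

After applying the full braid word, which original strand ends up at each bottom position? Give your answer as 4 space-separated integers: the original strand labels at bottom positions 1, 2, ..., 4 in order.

Gen 1 (s1^-1): strand 1 crosses under strand 2. Perm now: [2 1 3 4]
Gen 2 (s2^-1): strand 1 crosses under strand 3. Perm now: [2 3 1 4]
Gen 3 (s2^-1): strand 3 crosses under strand 1. Perm now: [2 1 3 4]
Gen 4 (s3): strand 3 crosses over strand 4. Perm now: [2 1 4 3]
Gen 5 (s1): strand 2 crosses over strand 1. Perm now: [1 2 4 3]
Gen 6 (s3): strand 4 crosses over strand 3. Perm now: [1 2 3 4]

Answer: 1 2 3 4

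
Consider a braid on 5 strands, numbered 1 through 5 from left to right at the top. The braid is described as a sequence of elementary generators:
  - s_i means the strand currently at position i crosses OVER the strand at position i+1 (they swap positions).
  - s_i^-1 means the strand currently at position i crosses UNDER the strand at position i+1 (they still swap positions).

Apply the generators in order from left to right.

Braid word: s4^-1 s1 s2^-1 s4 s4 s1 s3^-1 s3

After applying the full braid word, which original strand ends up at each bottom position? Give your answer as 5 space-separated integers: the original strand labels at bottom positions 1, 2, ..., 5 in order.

Answer: 3 2 1 5 4

Derivation:
Gen 1 (s4^-1): strand 4 crosses under strand 5. Perm now: [1 2 3 5 4]
Gen 2 (s1): strand 1 crosses over strand 2. Perm now: [2 1 3 5 4]
Gen 3 (s2^-1): strand 1 crosses under strand 3. Perm now: [2 3 1 5 4]
Gen 4 (s4): strand 5 crosses over strand 4. Perm now: [2 3 1 4 5]
Gen 5 (s4): strand 4 crosses over strand 5. Perm now: [2 3 1 5 4]
Gen 6 (s1): strand 2 crosses over strand 3. Perm now: [3 2 1 5 4]
Gen 7 (s3^-1): strand 1 crosses under strand 5. Perm now: [3 2 5 1 4]
Gen 8 (s3): strand 5 crosses over strand 1. Perm now: [3 2 1 5 4]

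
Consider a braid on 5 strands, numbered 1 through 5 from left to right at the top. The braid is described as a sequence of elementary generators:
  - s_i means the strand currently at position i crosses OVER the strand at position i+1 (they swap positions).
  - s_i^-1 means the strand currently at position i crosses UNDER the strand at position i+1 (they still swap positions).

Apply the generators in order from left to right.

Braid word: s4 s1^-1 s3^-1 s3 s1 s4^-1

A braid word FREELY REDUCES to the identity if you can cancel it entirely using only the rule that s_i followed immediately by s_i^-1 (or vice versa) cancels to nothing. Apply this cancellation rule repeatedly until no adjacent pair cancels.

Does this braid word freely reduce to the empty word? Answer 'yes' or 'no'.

Gen 1 (s4): push. Stack: [s4]
Gen 2 (s1^-1): push. Stack: [s4 s1^-1]
Gen 3 (s3^-1): push. Stack: [s4 s1^-1 s3^-1]
Gen 4 (s3): cancels prior s3^-1. Stack: [s4 s1^-1]
Gen 5 (s1): cancels prior s1^-1. Stack: [s4]
Gen 6 (s4^-1): cancels prior s4. Stack: []
Reduced word: (empty)

Answer: yes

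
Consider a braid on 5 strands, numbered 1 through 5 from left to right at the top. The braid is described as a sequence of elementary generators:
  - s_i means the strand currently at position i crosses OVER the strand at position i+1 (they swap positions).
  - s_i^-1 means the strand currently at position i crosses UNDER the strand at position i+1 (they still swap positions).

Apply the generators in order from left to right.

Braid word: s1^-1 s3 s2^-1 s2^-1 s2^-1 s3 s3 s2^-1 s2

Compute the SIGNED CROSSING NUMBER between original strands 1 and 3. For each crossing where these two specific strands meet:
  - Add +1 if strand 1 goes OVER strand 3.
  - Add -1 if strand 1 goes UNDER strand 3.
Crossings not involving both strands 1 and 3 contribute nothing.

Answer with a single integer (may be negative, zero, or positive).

Gen 1: crossing 1x2. Both 1&3? no. Sum: 0
Gen 2: crossing 3x4. Both 1&3? no. Sum: 0
Gen 3: crossing 1x4. Both 1&3? no. Sum: 0
Gen 4: crossing 4x1. Both 1&3? no. Sum: 0
Gen 5: crossing 1x4. Both 1&3? no. Sum: 0
Gen 6: 1 over 3. Both 1&3? yes. Contrib: +1. Sum: 1
Gen 7: 3 over 1. Both 1&3? yes. Contrib: -1. Sum: 0
Gen 8: crossing 4x1. Both 1&3? no. Sum: 0
Gen 9: crossing 1x4. Both 1&3? no. Sum: 0

Answer: 0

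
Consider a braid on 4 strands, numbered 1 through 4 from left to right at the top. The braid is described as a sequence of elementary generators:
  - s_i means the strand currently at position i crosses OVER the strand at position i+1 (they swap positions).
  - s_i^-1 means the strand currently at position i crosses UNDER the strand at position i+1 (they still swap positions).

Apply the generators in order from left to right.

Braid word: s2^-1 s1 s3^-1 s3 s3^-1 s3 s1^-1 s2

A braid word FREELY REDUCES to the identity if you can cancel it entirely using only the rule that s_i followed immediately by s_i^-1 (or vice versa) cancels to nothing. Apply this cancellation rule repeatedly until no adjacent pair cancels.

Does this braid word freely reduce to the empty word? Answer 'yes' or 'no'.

Gen 1 (s2^-1): push. Stack: [s2^-1]
Gen 2 (s1): push. Stack: [s2^-1 s1]
Gen 3 (s3^-1): push. Stack: [s2^-1 s1 s3^-1]
Gen 4 (s3): cancels prior s3^-1. Stack: [s2^-1 s1]
Gen 5 (s3^-1): push. Stack: [s2^-1 s1 s3^-1]
Gen 6 (s3): cancels prior s3^-1. Stack: [s2^-1 s1]
Gen 7 (s1^-1): cancels prior s1. Stack: [s2^-1]
Gen 8 (s2): cancels prior s2^-1. Stack: []
Reduced word: (empty)

Answer: yes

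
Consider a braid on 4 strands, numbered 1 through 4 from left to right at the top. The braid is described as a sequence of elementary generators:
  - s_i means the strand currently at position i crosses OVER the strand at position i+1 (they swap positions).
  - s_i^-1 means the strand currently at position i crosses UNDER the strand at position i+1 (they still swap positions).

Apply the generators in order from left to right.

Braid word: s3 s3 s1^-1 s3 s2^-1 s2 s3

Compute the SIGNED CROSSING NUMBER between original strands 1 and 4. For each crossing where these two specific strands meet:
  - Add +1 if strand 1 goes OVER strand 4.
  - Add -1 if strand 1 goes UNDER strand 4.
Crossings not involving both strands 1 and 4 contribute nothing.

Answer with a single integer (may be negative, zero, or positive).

Answer: -2

Derivation:
Gen 1: crossing 3x4. Both 1&4? no. Sum: 0
Gen 2: crossing 4x3. Both 1&4? no. Sum: 0
Gen 3: crossing 1x2. Both 1&4? no. Sum: 0
Gen 4: crossing 3x4. Both 1&4? no. Sum: 0
Gen 5: 1 under 4. Both 1&4? yes. Contrib: -1. Sum: -1
Gen 6: 4 over 1. Both 1&4? yes. Contrib: -1. Sum: -2
Gen 7: crossing 4x3. Both 1&4? no. Sum: -2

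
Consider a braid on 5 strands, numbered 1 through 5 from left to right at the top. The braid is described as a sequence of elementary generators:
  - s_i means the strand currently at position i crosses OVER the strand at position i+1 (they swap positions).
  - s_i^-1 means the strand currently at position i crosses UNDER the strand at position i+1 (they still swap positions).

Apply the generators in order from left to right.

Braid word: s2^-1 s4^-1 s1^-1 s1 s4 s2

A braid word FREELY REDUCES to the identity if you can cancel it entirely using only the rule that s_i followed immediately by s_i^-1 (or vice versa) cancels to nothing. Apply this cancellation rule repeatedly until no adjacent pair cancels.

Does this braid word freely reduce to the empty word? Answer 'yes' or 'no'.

Gen 1 (s2^-1): push. Stack: [s2^-1]
Gen 2 (s4^-1): push. Stack: [s2^-1 s4^-1]
Gen 3 (s1^-1): push. Stack: [s2^-1 s4^-1 s1^-1]
Gen 4 (s1): cancels prior s1^-1. Stack: [s2^-1 s4^-1]
Gen 5 (s4): cancels prior s4^-1. Stack: [s2^-1]
Gen 6 (s2): cancels prior s2^-1. Stack: []
Reduced word: (empty)

Answer: yes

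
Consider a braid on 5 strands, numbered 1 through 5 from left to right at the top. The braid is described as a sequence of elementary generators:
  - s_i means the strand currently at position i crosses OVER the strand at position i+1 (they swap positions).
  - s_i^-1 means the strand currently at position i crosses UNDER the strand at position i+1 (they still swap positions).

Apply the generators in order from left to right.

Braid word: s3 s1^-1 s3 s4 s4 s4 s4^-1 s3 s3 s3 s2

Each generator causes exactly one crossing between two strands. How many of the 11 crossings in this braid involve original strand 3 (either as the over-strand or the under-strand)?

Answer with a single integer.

Gen 1: crossing 3x4. Involves strand 3? yes. Count so far: 1
Gen 2: crossing 1x2. Involves strand 3? no. Count so far: 1
Gen 3: crossing 4x3. Involves strand 3? yes. Count so far: 2
Gen 4: crossing 4x5. Involves strand 3? no. Count so far: 2
Gen 5: crossing 5x4. Involves strand 3? no. Count so far: 2
Gen 6: crossing 4x5. Involves strand 3? no. Count so far: 2
Gen 7: crossing 5x4. Involves strand 3? no. Count so far: 2
Gen 8: crossing 3x4. Involves strand 3? yes. Count so far: 3
Gen 9: crossing 4x3. Involves strand 3? yes. Count so far: 4
Gen 10: crossing 3x4. Involves strand 3? yes. Count so far: 5
Gen 11: crossing 1x4. Involves strand 3? no. Count so far: 5

Answer: 5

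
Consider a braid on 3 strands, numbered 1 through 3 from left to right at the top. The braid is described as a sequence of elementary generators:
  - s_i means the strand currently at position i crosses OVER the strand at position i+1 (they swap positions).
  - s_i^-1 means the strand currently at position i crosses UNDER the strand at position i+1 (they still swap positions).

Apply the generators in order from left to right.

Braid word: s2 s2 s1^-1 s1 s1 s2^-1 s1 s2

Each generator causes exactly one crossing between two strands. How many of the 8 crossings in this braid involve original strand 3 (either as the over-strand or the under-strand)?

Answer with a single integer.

Answer: 4

Derivation:
Gen 1: crossing 2x3. Involves strand 3? yes. Count so far: 1
Gen 2: crossing 3x2. Involves strand 3? yes. Count so far: 2
Gen 3: crossing 1x2. Involves strand 3? no. Count so far: 2
Gen 4: crossing 2x1. Involves strand 3? no. Count so far: 2
Gen 5: crossing 1x2. Involves strand 3? no. Count so far: 2
Gen 6: crossing 1x3. Involves strand 3? yes. Count so far: 3
Gen 7: crossing 2x3. Involves strand 3? yes. Count so far: 4
Gen 8: crossing 2x1. Involves strand 3? no. Count so far: 4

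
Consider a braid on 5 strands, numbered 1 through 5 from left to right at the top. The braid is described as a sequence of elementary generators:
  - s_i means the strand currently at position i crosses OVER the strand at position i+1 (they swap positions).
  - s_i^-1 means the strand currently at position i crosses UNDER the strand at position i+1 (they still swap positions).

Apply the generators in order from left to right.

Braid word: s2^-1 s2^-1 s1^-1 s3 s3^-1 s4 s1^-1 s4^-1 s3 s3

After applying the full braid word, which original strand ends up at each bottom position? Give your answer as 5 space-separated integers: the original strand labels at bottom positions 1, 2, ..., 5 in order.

Gen 1 (s2^-1): strand 2 crosses under strand 3. Perm now: [1 3 2 4 5]
Gen 2 (s2^-1): strand 3 crosses under strand 2. Perm now: [1 2 3 4 5]
Gen 3 (s1^-1): strand 1 crosses under strand 2. Perm now: [2 1 3 4 5]
Gen 4 (s3): strand 3 crosses over strand 4. Perm now: [2 1 4 3 5]
Gen 5 (s3^-1): strand 4 crosses under strand 3. Perm now: [2 1 3 4 5]
Gen 6 (s4): strand 4 crosses over strand 5. Perm now: [2 1 3 5 4]
Gen 7 (s1^-1): strand 2 crosses under strand 1. Perm now: [1 2 3 5 4]
Gen 8 (s4^-1): strand 5 crosses under strand 4. Perm now: [1 2 3 4 5]
Gen 9 (s3): strand 3 crosses over strand 4. Perm now: [1 2 4 3 5]
Gen 10 (s3): strand 4 crosses over strand 3. Perm now: [1 2 3 4 5]

Answer: 1 2 3 4 5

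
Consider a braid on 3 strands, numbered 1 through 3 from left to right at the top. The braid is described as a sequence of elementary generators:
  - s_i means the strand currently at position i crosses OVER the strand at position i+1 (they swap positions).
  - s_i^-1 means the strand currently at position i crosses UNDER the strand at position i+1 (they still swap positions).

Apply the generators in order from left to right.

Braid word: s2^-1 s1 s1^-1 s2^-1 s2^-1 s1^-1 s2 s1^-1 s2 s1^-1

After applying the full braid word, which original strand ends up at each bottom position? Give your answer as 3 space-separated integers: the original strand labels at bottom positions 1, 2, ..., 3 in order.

Answer: 1 2 3

Derivation:
Gen 1 (s2^-1): strand 2 crosses under strand 3. Perm now: [1 3 2]
Gen 2 (s1): strand 1 crosses over strand 3. Perm now: [3 1 2]
Gen 3 (s1^-1): strand 3 crosses under strand 1. Perm now: [1 3 2]
Gen 4 (s2^-1): strand 3 crosses under strand 2. Perm now: [1 2 3]
Gen 5 (s2^-1): strand 2 crosses under strand 3. Perm now: [1 3 2]
Gen 6 (s1^-1): strand 1 crosses under strand 3. Perm now: [3 1 2]
Gen 7 (s2): strand 1 crosses over strand 2. Perm now: [3 2 1]
Gen 8 (s1^-1): strand 3 crosses under strand 2. Perm now: [2 3 1]
Gen 9 (s2): strand 3 crosses over strand 1. Perm now: [2 1 3]
Gen 10 (s1^-1): strand 2 crosses under strand 1. Perm now: [1 2 3]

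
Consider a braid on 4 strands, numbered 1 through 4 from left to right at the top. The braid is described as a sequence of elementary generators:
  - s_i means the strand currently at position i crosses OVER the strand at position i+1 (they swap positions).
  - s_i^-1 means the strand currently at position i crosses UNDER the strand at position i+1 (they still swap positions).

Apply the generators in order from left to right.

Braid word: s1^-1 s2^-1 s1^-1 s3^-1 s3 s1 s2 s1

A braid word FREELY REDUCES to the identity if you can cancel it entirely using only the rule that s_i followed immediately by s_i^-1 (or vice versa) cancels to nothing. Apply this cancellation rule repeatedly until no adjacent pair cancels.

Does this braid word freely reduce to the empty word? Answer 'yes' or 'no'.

Gen 1 (s1^-1): push. Stack: [s1^-1]
Gen 2 (s2^-1): push. Stack: [s1^-1 s2^-1]
Gen 3 (s1^-1): push. Stack: [s1^-1 s2^-1 s1^-1]
Gen 4 (s3^-1): push. Stack: [s1^-1 s2^-1 s1^-1 s3^-1]
Gen 5 (s3): cancels prior s3^-1. Stack: [s1^-1 s2^-1 s1^-1]
Gen 6 (s1): cancels prior s1^-1. Stack: [s1^-1 s2^-1]
Gen 7 (s2): cancels prior s2^-1. Stack: [s1^-1]
Gen 8 (s1): cancels prior s1^-1. Stack: []
Reduced word: (empty)

Answer: yes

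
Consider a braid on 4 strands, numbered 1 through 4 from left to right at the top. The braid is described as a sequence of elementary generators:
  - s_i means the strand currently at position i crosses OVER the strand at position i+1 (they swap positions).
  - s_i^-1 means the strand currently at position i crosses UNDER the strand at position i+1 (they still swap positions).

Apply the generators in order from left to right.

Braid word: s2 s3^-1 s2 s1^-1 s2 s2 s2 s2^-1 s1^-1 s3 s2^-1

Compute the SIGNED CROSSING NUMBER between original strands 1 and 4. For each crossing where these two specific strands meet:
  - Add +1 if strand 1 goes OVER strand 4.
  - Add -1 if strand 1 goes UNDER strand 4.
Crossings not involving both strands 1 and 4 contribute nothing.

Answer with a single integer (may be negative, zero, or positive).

Gen 1: crossing 2x3. Both 1&4? no. Sum: 0
Gen 2: crossing 2x4. Both 1&4? no. Sum: 0
Gen 3: crossing 3x4. Both 1&4? no. Sum: 0
Gen 4: 1 under 4. Both 1&4? yes. Contrib: -1. Sum: -1
Gen 5: crossing 1x3. Both 1&4? no. Sum: -1
Gen 6: crossing 3x1. Both 1&4? no. Sum: -1
Gen 7: crossing 1x3. Both 1&4? no. Sum: -1
Gen 8: crossing 3x1. Both 1&4? no. Sum: -1
Gen 9: 4 under 1. Both 1&4? yes. Contrib: +1. Sum: 0
Gen 10: crossing 3x2. Both 1&4? no. Sum: 0
Gen 11: crossing 4x2. Both 1&4? no. Sum: 0

Answer: 0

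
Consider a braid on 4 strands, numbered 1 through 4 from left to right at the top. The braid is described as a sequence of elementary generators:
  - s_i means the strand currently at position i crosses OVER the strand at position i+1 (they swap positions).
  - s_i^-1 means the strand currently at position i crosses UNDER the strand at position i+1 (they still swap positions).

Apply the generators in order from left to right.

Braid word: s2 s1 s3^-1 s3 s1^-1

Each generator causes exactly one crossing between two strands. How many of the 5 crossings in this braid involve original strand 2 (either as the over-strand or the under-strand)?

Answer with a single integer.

Gen 1: crossing 2x3. Involves strand 2? yes. Count so far: 1
Gen 2: crossing 1x3. Involves strand 2? no. Count so far: 1
Gen 3: crossing 2x4. Involves strand 2? yes. Count so far: 2
Gen 4: crossing 4x2. Involves strand 2? yes. Count so far: 3
Gen 5: crossing 3x1. Involves strand 2? no. Count so far: 3

Answer: 3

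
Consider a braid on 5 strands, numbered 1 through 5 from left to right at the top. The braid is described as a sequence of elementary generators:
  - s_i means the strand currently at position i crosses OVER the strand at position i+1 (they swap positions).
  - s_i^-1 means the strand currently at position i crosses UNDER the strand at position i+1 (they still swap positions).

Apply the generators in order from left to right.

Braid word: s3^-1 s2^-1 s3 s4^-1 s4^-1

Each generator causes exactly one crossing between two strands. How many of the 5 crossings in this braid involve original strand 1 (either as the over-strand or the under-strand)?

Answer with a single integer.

Gen 1: crossing 3x4. Involves strand 1? no. Count so far: 0
Gen 2: crossing 2x4. Involves strand 1? no. Count so far: 0
Gen 3: crossing 2x3. Involves strand 1? no. Count so far: 0
Gen 4: crossing 2x5. Involves strand 1? no. Count so far: 0
Gen 5: crossing 5x2. Involves strand 1? no. Count so far: 0

Answer: 0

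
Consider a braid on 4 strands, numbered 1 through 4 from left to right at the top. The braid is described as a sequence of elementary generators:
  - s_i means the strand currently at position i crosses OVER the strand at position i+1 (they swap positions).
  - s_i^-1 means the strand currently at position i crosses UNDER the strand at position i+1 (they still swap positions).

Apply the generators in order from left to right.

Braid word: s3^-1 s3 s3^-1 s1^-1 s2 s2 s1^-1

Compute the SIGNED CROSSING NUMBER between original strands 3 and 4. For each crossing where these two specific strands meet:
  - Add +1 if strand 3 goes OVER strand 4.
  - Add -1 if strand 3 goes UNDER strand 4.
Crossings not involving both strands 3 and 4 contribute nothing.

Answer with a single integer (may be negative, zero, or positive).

Answer: -3

Derivation:
Gen 1: 3 under 4. Both 3&4? yes. Contrib: -1. Sum: -1
Gen 2: 4 over 3. Both 3&4? yes. Contrib: -1. Sum: -2
Gen 3: 3 under 4. Both 3&4? yes. Contrib: -1. Sum: -3
Gen 4: crossing 1x2. Both 3&4? no. Sum: -3
Gen 5: crossing 1x4. Both 3&4? no. Sum: -3
Gen 6: crossing 4x1. Both 3&4? no. Sum: -3
Gen 7: crossing 2x1. Both 3&4? no. Sum: -3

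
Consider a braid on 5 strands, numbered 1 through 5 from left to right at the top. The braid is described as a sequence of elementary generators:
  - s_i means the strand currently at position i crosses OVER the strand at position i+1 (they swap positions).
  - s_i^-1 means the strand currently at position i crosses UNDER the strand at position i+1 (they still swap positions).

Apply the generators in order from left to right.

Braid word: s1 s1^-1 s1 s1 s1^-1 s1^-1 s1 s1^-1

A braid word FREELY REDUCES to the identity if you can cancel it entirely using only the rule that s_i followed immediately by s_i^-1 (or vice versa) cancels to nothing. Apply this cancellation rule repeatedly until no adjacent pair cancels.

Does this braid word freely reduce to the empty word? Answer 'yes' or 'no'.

Gen 1 (s1): push. Stack: [s1]
Gen 2 (s1^-1): cancels prior s1. Stack: []
Gen 3 (s1): push. Stack: [s1]
Gen 4 (s1): push. Stack: [s1 s1]
Gen 5 (s1^-1): cancels prior s1. Stack: [s1]
Gen 6 (s1^-1): cancels prior s1. Stack: []
Gen 7 (s1): push. Stack: [s1]
Gen 8 (s1^-1): cancels prior s1. Stack: []
Reduced word: (empty)

Answer: yes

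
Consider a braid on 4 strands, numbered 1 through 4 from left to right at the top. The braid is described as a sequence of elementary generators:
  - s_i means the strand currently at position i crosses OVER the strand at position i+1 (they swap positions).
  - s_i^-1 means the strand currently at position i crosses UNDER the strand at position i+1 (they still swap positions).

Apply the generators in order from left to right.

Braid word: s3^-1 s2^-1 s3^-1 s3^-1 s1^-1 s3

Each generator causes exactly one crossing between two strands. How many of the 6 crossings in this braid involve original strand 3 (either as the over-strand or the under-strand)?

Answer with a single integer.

Answer: 4

Derivation:
Gen 1: crossing 3x4. Involves strand 3? yes. Count so far: 1
Gen 2: crossing 2x4. Involves strand 3? no. Count so far: 1
Gen 3: crossing 2x3. Involves strand 3? yes. Count so far: 2
Gen 4: crossing 3x2. Involves strand 3? yes. Count so far: 3
Gen 5: crossing 1x4. Involves strand 3? no. Count so far: 3
Gen 6: crossing 2x3. Involves strand 3? yes. Count so far: 4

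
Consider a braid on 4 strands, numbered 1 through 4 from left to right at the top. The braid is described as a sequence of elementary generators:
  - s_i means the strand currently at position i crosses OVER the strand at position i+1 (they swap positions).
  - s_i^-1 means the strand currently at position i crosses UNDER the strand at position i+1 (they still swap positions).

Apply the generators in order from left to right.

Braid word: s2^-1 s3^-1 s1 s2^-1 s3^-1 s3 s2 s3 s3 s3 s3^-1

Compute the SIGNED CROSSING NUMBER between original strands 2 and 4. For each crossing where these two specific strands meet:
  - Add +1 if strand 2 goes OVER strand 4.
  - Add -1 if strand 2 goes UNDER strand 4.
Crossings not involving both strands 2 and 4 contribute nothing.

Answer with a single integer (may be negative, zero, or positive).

Gen 1: crossing 2x3. Both 2&4? no. Sum: 0
Gen 2: 2 under 4. Both 2&4? yes. Contrib: -1. Sum: -1
Gen 3: crossing 1x3. Both 2&4? no. Sum: -1
Gen 4: crossing 1x4. Both 2&4? no. Sum: -1
Gen 5: crossing 1x2. Both 2&4? no. Sum: -1
Gen 6: crossing 2x1. Both 2&4? no. Sum: -1
Gen 7: crossing 4x1. Both 2&4? no. Sum: -1
Gen 8: 4 over 2. Both 2&4? yes. Contrib: -1. Sum: -2
Gen 9: 2 over 4. Both 2&4? yes. Contrib: +1. Sum: -1
Gen 10: 4 over 2. Both 2&4? yes. Contrib: -1. Sum: -2
Gen 11: 2 under 4. Both 2&4? yes. Contrib: -1. Sum: -3

Answer: -3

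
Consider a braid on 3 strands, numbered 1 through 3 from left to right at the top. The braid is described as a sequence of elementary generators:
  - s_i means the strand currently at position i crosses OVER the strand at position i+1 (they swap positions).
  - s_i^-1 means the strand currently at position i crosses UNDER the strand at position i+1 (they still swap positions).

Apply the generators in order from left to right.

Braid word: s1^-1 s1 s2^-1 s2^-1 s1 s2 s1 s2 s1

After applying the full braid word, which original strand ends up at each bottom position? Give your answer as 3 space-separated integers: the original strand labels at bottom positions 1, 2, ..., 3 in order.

Answer: 1 3 2

Derivation:
Gen 1 (s1^-1): strand 1 crosses under strand 2. Perm now: [2 1 3]
Gen 2 (s1): strand 2 crosses over strand 1. Perm now: [1 2 3]
Gen 3 (s2^-1): strand 2 crosses under strand 3. Perm now: [1 3 2]
Gen 4 (s2^-1): strand 3 crosses under strand 2. Perm now: [1 2 3]
Gen 5 (s1): strand 1 crosses over strand 2. Perm now: [2 1 3]
Gen 6 (s2): strand 1 crosses over strand 3. Perm now: [2 3 1]
Gen 7 (s1): strand 2 crosses over strand 3. Perm now: [3 2 1]
Gen 8 (s2): strand 2 crosses over strand 1. Perm now: [3 1 2]
Gen 9 (s1): strand 3 crosses over strand 1. Perm now: [1 3 2]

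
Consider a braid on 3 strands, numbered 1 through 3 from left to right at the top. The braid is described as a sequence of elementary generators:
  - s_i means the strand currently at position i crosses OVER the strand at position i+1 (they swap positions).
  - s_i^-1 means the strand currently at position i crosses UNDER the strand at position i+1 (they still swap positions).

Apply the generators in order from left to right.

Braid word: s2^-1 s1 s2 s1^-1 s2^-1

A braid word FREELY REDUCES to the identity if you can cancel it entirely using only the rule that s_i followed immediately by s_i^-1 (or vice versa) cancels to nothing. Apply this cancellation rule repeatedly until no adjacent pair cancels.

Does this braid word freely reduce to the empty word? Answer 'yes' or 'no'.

Gen 1 (s2^-1): push. Stack: [s2^-1]
Gen 2 (s1): push. Stack: [s2^-1 s1]
Gen 3 (s2): push. Stack: [s2^-1 s1 s2]
Gen 4 (s1^-1): push. Stack: [s2^-1 s1 s2 s1^-1]
Gen 5 (s2^-1): push. Stack: [s2^-1 s1 s2 s1^-1 s2^-1]
Reduced word: s2^-1 s1 s2 s1^-1 s2^-1

Answer: no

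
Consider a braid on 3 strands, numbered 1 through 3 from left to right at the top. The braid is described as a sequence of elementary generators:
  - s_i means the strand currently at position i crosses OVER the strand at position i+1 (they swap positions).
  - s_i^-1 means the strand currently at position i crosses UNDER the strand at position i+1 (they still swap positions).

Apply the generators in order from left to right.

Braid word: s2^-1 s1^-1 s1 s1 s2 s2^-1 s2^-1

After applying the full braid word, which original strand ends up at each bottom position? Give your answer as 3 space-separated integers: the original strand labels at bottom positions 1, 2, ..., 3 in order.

Gen 1 (s2^-1): strand 2 crosses under strand 3. Perm now: [1 3 2]
Gen 2 (s1^-1): strand 1 crosses under strand 3. Perm now: [3 1 2]
Gen 3 (s1): strand 3 crosses over strand 1. Perm now: [1 3 2]
Gen 4 (s1): strand 1 crosses over strand 3. Perm now: [3 1 2]
Gen 5 (s2): strand 1 crosses over strand 2. Perm now: [3 2 1]
Gen 6 (s2^-1): strand 2 crosses under strand 1. Perm now: [3 1 2]
Gen 7 (s2^-1): strand 1 crosses under strand 2. Perm now: [3 2 1]

Answer: 3 2 1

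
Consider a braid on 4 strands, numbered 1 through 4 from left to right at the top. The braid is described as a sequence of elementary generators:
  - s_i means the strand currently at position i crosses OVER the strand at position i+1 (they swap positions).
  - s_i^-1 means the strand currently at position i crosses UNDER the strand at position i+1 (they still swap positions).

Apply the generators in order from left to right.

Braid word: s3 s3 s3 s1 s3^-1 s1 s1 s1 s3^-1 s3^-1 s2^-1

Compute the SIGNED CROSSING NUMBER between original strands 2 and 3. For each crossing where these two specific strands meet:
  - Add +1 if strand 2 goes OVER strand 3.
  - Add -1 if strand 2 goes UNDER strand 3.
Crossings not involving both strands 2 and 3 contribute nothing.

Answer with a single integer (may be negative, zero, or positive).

Gen 1: crossing 3x4. Both 2&3? no. Sum: 0
Gen 2: crossing 4x3. Both 2&3? no. Sum: 0
Gen 3: crossing 3x4. Both 2&3? no. Sum: 0
Gen 4: crossing 1x2. Both 2&3? no. Sum: 0
Gen 5: crossing 4x3. Both 2&3? no. Sum: 0
Gen 6: crossing 2x1. Both 2&3? no. Sum: 0
Gen 7: crossing 1x2. Both 2&3? no. Sum: 0
Gen 8: crossing 2x1. Both 2&3? no. Sum: 0
Gen 9: crossing 3x4. Both 2&3? no. Sum: 0
Gen 10: crossing 4x3. Both 2&3? no. Sum: 0
Gen 11: 2 under 3. Both 2&3? yes. Contrib: -1. Sum: -1

Answer: -1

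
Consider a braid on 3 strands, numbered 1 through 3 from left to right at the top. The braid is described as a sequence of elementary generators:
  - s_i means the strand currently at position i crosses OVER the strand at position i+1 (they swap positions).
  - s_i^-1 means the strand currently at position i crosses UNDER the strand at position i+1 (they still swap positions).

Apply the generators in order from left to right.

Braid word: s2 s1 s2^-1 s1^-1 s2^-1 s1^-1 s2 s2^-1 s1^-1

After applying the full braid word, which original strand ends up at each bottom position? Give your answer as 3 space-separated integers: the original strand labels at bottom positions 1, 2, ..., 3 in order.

Gen 1 (s2): strand 2 crosses over strand 3. Perm now: [1 3 2]
Gen 2 (s1): strand 1 crosses over strand 3. Perm now: [3 1 2]
Gen 3 (s2^-1): strand 1 crosses under strand 2. Perm now: [3 2 1]
Gen 4 (s1^-1): strand 3 crosses under strand 2. Perm now: [2 3 1]
Gen 5 (s2^-1): strand 3 crosses under strand 1. Perm now: [2 1 3]
Gen 6 (s1^-1): strand 2 crosses under strand 1. Perm now: [1 2 3]
Gen 7 (s2): strand 2 crosses over strand 3. Perm now: [1 3 2]
Gen 8 (s2^-1): strand 3 crosses under strand 2. Perm now: [1 2 3]
Gen 9 (s1^-1): strand 1 crosses under strand 2. Perm now: [2 1 3]

Answer: 2 1 3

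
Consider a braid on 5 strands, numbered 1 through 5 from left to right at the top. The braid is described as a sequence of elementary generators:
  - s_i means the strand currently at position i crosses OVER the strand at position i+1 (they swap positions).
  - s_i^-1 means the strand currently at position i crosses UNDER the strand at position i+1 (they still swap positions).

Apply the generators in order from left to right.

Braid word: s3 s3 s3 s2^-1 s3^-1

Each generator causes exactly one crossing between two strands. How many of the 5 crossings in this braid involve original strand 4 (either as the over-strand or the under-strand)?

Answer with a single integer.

Gen 1: crossing 3x4. Involves strand 4? yes. Count so far: 1
Gen 2: crossing 4x3. Involves strand 4? yes. Count so far: 2
Gen 3: crossing 3x4. Involves strand 4? yes. Count so far: 3
Gen 4: crossing 2x4. Involves strand 4? yes. Count so far: 4
Gen 5: crossing 2x3. Involves strand 4? no. Count so far: 4

Answer: 4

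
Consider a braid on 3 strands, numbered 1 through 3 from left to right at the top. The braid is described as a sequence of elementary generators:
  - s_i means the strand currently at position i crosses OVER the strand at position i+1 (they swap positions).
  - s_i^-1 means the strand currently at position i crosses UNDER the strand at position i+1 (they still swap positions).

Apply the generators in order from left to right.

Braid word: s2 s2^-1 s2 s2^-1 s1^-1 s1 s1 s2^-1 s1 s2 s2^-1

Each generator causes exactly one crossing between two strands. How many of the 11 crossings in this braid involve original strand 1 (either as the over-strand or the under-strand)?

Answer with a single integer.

Gen 1: crossing 2x3. Involves strand 1? no. Count so far: 0
Gen 2: crossing 3x2. Involves strand 1? no. Count so far: 0
Gen 3: crossing 2x3. Involves strand 1? no. Count so far: 0
Gen 4: crossing 3x2. Involves strand 1? no. Count so far: 0
Gen 5: crossing 1x2. Involves strand 1? yes. Count so far: 1
Gen 6: crossing 2x1. Involves strand 1? yes. Count so far: 2
Gen 7: crossing 1x2. Involves strand 1? yes. Count so far: 3
Gen 8: crossing 1x3. Involves strand 1? yes. Count so far: 4
Gen 9: crossing 2x3. Involves strand 1? no. Count so far: 4
Gen 10: crossing 2x1. Involves strand 1? yes. Count so far: 5
Gen 11: crossing 1x2. Involves strand 1? yes. Count so far: 6

Answer: 6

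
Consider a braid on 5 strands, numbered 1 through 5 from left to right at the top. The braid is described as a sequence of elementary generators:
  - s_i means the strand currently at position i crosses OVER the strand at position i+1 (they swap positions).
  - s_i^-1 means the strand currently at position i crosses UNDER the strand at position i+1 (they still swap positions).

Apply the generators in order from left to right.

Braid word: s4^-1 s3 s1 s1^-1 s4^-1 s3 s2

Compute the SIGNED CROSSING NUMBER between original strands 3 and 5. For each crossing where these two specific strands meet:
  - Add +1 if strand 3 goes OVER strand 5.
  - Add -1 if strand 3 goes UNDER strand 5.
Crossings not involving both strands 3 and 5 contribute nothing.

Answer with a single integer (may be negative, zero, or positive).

Gen 1: crossing 4x5. Both 3&5? no. Sum: 0
Gen 2: 3 over 5. Both 3&5? yes. Contrib: +1. Sum: 1
Gen 3: crossing 1x2. Both 3&5? no. Sum: 1
Gen 4: crossing 2x1. Both 3&5? no. Sum: 1
Gen 5: crossing 3x4. Both 3&5? no. Sum: 1
Gen 6: crossing 5x4. Both 3&5? no. Sum: 1
Gen 7: crossing 2x4. Both 3&5? no. Sum: 1

Answer: 1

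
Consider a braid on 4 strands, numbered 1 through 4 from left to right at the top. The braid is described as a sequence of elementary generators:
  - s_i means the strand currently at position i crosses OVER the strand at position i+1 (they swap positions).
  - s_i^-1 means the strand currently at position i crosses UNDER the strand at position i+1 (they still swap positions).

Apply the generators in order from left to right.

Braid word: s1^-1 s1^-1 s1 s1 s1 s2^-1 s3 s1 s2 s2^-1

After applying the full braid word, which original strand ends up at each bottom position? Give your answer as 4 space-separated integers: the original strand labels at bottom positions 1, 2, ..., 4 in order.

Gen 1 (s1^-1): strand 1 crosses under strand 2. Perm now: [2 1 3 4]
Gen 2 (s1^-1): strand 2 crosses under strand 1. Perm now: [1 2 3 4]
Gen 3 (s1): strand 1 crosses over strand 2. Perm now: [2 1 3 4]
Gen 4 (s1): strand 2 crosses over strand 1. Perm now: [1 2 3 4]
Gen 5 (s1): strand 1 crosses over strand 2. Perm now: [2 1 3 4]
Gen 6 (s2^-1): strand 1 crosses under strand 3. Perm now: [2 3 1 4]
Gen 7 (s3): strand 1 crosses over strand 4. Perm now: [2 3 4 1]
Gen 8 (s1): strand 2 crosses over strand 3. Perm now: [3 2 4 1]
Gen 9 (s2): strand 2 crosses over strand 4. Perm now: [3 4 2 1]
Gen 10 (s2^-1): strand 4 crosses under strand 2. Perm now: [3 2 4 1]

Answer: 3 2 4 1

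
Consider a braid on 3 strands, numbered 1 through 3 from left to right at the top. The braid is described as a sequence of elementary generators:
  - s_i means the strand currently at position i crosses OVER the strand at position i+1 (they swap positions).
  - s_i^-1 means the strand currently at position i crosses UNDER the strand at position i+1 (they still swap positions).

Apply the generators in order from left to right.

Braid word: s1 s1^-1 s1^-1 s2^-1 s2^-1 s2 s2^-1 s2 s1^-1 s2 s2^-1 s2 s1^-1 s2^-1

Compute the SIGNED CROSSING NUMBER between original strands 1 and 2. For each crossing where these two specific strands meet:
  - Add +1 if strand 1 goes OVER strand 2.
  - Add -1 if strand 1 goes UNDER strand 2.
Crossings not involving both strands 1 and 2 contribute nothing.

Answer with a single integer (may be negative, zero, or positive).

Answer: -2

Derivation:
Gen 1: 1 over 2. Both 1&2? yes. Contrib: +1. Sum: 1
Gen 2: 2 under 1. Both 1&2? yes. Contrib: +1. Sum: 2
Gen 3: 1 under 2. Both 1&2? yes. Contrib: -1. Sum: 1
Gen 4: crossing 1x3. Both 1&2? no. Sum: 1
Gen 5: crossing 3x1. Both 1&2? no. Sum: 1
Gen 6: crossing 1x3. Both 1&2? no. Sum: 1
Gen 7: crossing 3x1. Both 1&2? no. Sum: 1
Gen 8: crossing 1x3. Both 1&2? no. Sum: 1
Gen 9: crossing 2x3. Both 1&2? no. Sum: 1
Gen 10: 2 over 1. Both 1&2? yes. Contrib: -1. Sum: 0
Gen 11: 1 under 2. Both 1&2? yes. Contrib: -1. Sum: -1
Gen 12: 2 over 1. Both 1&2? yes. Contrib: -1. Sum: -2
Gen 13: crossing 3x1. Both 1&2? no. Sum: -2
Gen 14: crossing 3x2. Both 1&2? no. Sum: -2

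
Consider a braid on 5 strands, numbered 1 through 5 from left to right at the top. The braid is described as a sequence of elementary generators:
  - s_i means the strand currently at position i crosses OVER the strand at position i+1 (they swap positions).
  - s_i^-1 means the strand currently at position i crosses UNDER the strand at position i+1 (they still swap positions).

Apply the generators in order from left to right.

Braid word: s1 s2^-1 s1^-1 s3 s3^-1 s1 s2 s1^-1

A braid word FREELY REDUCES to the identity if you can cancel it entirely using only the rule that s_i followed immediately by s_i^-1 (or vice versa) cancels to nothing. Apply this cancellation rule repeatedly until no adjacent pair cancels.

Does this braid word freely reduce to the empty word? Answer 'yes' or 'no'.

Gen 1 (s1): push. Stack: [s1]
Gen 2 (s2^-1): push. Stack: [s1 s2^-1]
Gen 3 (s1^-1): push. Stack: [s1 s2^-1 s1^-1]
Gen 4 (s3): push. Stack: [s1 s2^-1 s1^-1 s3]
Gen 5 (s3^-1): cancels prior s3. Stack: [s1 s2^-1 s1^-1]
Gen 6 (s1): cancels prior s1^-1. Stack: [s1 s2^-1]
Gen 7 (s2): cancels prior s2^-1. Stack: [s1]
Gen 8 (s1^-1): cancels prior s1. Stack: []
Reduced word: (empty)

Answer: yes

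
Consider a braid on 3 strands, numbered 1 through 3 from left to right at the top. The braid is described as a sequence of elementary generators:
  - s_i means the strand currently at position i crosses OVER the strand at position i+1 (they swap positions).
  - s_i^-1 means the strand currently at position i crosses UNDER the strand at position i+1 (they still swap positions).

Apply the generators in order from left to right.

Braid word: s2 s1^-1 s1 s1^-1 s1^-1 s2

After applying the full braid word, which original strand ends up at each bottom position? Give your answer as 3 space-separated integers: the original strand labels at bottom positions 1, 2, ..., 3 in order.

Answer: 1 2 3

Derivation:
Gen 1 (s2): strand 2 crosses over strand 3. Perm now: [1 3 2]
Gen 2 (s1^-1): strand 1 crosses under strand 3. Perm now: [3 1 2]
Gen 3 (s1): strand 3 crosses over strand 1. Perm now: [1 3 2]
Gen 4 (s1^-1): strand 1 crosses under strand 3. Perm now: [3 1 2]
Gen 5 (s1^-1): strand 3 crosses under strand 1. Perm now: [1 3 2]
Gen 6 (s2): strand 3 crosses over strand 2. Perm now: [1 2 3]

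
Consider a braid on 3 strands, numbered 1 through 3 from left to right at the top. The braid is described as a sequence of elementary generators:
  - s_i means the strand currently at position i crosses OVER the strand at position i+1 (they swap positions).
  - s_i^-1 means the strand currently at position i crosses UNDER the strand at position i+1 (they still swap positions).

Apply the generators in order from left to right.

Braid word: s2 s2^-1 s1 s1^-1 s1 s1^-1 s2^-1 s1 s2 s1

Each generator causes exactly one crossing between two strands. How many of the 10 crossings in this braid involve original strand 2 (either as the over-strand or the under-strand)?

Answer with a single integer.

Gen 1: crossing 2x3. Involves strand 2? yes. Count so far: 1
Gen 2: crossing 3x2. Involves strand 2? yes. Count so far: 2
Gen 3: crossing 1x2. Involves strand 2? yes. Count so far: 3
Gen 4: crossing 2x1. Involves strand 2? yes. Count so far: 4
Gen 5: crossing 1x2. Involves strand 2? yes. Count so far: 5
Gen 6: crossing 2x1. Involves strand 2? yes. Count so far: 6
Gen 7: crossing 2x3. Involves strand 2? yes. Count so far: 7
Gen 8: crossing 1x3. Involves strand 2? no. Count so far: 7
Gen 9: crossing 1x2. Involves strand 2? yes. Count so far: 8
Gen 10: crossing 3x2. Involves strand 2? yes. Count so far: 9

Answer: 9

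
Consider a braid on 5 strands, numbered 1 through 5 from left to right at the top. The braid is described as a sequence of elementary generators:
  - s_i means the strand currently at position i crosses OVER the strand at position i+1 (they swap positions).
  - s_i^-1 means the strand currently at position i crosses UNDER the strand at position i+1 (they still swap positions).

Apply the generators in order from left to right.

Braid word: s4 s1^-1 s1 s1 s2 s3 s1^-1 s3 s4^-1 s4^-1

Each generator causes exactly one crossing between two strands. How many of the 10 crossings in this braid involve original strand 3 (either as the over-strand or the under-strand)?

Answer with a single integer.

Gen 1: crossing 4x5. Involves strand 3? no. Count so far: 0
Gen 2: crossing 1x2. Involves strand 3? no. Count so far: 0
Gen 3: crossing 2x1. Involves strand 3? no. Count so far: 0
Gen 4: crossing 1x2. Involves strand 3? no. Count so far: 0
Gen 5: crossing 1x3. Involves strand 3? yes. Count so far: 1
Gen 6: crossing 1x5. Involves strand 3? no. Count so far: 1
Gen 7: crossing 2x3. Involves strand 3? yes. Count so far: 2
Gen 8: crossing 5x1. Involves strand 3? no. Count so far: 2
Gen 9: crossing 5x4. Involves strand 3? no. Count so far: 2
Gen 10: crossing 4x5. Involves strand 3? no. Count so far: 2

Answer: 2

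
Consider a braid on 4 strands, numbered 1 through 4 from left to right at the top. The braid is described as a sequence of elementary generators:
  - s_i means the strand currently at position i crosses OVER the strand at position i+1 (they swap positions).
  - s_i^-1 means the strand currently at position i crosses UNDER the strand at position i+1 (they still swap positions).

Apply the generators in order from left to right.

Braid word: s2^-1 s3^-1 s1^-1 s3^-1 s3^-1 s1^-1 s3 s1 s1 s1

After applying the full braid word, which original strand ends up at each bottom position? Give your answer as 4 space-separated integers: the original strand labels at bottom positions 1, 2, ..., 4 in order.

Answer: 3 1 2 4

Derivation:
Gen 1 (s2^-1): strand 2 crosses under strand 3. Perm now: [1 3 2 4]
Gen 2 (s3^-1): strand 2 crosses under strand 4. Perm now: [1 3 4 2]
Gen 3 (s1^-1): strand 1 crosses under strand 3. Perm now: [3 1 4 2]
Gen 4 (s3^-1): strand 4 crosses under strand 2. Perm now: [3 1 2 4]
Gen 5 (s3^-1): strand 2 crosses under strand 4. Perm now: [3 1 4 2]
Gen 6 (s1^-1): strand 3 crosses under strand 1. Perm now: [1 3 4 2]
Gen 7 (s3): strand 4 crosses over strand 2. Perm now: [1 3 2 4]
Gen 8 (s1): strand 1 crosses over strand 3. Perm now: [3 1 2 4]
Gen 9 (s1): strand 3 crosses over strand 1. Perm now: [1 3 2 4]
Gen 10 (s1): strand 1 crosses over strand 3. Perm now: [3 1 2 4]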